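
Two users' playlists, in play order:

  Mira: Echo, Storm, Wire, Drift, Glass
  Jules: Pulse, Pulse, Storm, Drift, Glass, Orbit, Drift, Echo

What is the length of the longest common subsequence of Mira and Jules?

3

One common subsequence of length 3: Storm (Mira #2, Jules #3); then Drift (Mira #4, Jules #4); then Glass (Mira #5, Jules #5). The LCS DP gives dp[5][8] = 3, so this is optimal.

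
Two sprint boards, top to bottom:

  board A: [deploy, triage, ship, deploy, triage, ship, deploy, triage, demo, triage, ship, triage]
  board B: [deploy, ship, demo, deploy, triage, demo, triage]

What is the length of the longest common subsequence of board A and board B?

6

Match deploy (board A #1, board B #1); then ship (board A #3, board B #2); then deploy (board A #7, board B #4); then triage (board A #8, board B #5); then demo (board A #9, board B #6); then triage (board A #12, board B #7) — 6 tasks in the same relative order in both, and the DP table's final entry dp[12][7] is also 6, so no common subsequence is longer.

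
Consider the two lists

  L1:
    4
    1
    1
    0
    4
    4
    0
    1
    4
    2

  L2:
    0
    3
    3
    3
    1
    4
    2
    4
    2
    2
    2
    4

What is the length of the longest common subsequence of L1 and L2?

4

Let dp[i][j] be the LCS length of the first i values of L1 and the first j values of L2. dp[i][j] = dp[i-1][j-1]+1 when the i-th and j-th values match, else max(dp[i-1][j], dp[i][j-1]).
    ·  0  3  3  3  1  4  2  4  2  2  2  4
 ·  0  0  0  0  0  0  0  0  0  0  0  0  0
 4  0  0  0  0  0  0  1  1  1  1  1  1  1
 1  0  0  0  0  0  1  1  1  1  1  1  1  1
 1  0  0  0  0  0  1  1  1  1  1  1  1  1
 0  0  1  1  1  1  1  1  1  1  1  1  1  1
 4  0  1  1  1  1  1  2  2  2  2  2  2  2
 4  0  1  1  1  1  1  2  2  3  3  3  3  3
 0  0  1  1  1  1  1  2  2  3  3  3  3  3
 1  0  1  1  1  1  2  2  2  3  3  3  3  3
 4  0  1  1  1  1  2  3  3  3  3  3  3  4
 2  0  1  1  1  1  2  3  4  4  4  4  4  4
dp[10][12] = 4. One LCS (by backtracking along matches): 1, 4, 4, 4.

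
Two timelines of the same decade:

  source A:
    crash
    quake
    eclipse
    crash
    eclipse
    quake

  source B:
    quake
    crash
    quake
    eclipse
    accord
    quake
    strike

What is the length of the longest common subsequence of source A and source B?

4

Pick crash at source A[1]=source B[2], quake at source A[2]=source B[3], eclipse at source A[3]=source B[4], quake at source A[6]=source B[6]; all 4 events appear in both, in order. dp[6][7] = 4 confirms this is the maximum.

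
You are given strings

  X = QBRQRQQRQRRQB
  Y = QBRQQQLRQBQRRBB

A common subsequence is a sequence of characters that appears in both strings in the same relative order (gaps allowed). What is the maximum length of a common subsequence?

11

Match Q at X[1]=Y[1] → B at X[2]=Y[2] → R at X[3]=Y[3] → Q at X[4]=Y[4] → Q at X[6]=Y[5] → Q at X[7]=Y[6] → R at X[8]=Y[8] → Q at X[9]=Y[11] → R at X[10]=Y[12] → R at X[11]=Y[13] → B at X[13]=Y[15] — 11 characters in the same relative order in both. Since dp[13][15] = 11, nothing longer is possible.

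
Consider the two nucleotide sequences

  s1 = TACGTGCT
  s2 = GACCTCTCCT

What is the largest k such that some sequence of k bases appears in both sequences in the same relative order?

Match T at s1[1]=s2[5], then C at s1[3]=s2[6], then T at s1[5]=s2[7], then C at s1[7]=s2[9], then T at s1[8]=s2[10] — 5 bases in the same relative order in both, and the DP table's final entry dp[8][10] is also 5, so no common subsequence is longer.

5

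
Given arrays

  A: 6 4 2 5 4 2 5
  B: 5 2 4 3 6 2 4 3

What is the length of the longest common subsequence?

Taking 6 at A[1]=B[5], 2 at A[3]=B[6], 4 at A[5]=B[7] gives a common subsequence of length 3. Since dp[7][8] = 3, nothing longer is possible.

3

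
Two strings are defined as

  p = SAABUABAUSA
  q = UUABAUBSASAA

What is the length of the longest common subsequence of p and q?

7

Taking A (p #2, q #3) → A (p #3, q #5) → U (p #5, q #6) → B (p #7, q #7) → A (p #8, q #9) → S (p #10, q #10) → A (p #11, q #12) gives a common subsequence of length 7. The LCS DP gives dp[11][12] = 7, so this is optimal.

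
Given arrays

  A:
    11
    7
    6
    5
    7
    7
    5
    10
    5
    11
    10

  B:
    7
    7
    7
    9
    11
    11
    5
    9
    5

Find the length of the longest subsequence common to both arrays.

5

Let dp[i][j] be the LCS length of the first i values of A and the first j values of B. dp[i][j] = dp[i-1][j-1]+1 when the i-th and j-th values match, else max(dp[i-1][j], dp[i][j-1]).
    ·  7  7  7  9 11 11  5  9  5
 ·  0  0  0  0  0  0  0  0  0  0
11  0  0  0  0  0  1  1  1  1  1
 7  0  1  1  1  1  1  1  1  1  1
 6  0  1  1  1  1  1  1  1  1  1
 5  0  1  1  1  1  1  1  2  2  2
 7  0  1  2  2  2  2  2  2  2  2
 7  0  1  2  3  3  3  3  3  3  3
 5  0  1  2  3  3  3  3  4  4  4
10  0  1  2  3  3  3  3  4  4  4
 5  0  1  2  3  3  3  3  4  4  5
11  0  1  2  3  3  4  4  4  4  5
10  0  1  2  3  3  4  4  4  4  5
dp[11][9] = 5. One LCS (by backtracking along matches): 7, 7, 7, 5, 5.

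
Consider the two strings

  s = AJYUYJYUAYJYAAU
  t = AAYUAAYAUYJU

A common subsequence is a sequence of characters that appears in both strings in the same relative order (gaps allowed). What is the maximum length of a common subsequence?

Pick A [1,2] → Y [3,3] → U [4,4] → Y [5,7] → U [8,9] → Y [10,10] → J [11,11] → U [15,12]; all 8 characters appear in both, in order, and the DP table's final entry dp[15][12] is also 8, so no common subsequence is longer.

8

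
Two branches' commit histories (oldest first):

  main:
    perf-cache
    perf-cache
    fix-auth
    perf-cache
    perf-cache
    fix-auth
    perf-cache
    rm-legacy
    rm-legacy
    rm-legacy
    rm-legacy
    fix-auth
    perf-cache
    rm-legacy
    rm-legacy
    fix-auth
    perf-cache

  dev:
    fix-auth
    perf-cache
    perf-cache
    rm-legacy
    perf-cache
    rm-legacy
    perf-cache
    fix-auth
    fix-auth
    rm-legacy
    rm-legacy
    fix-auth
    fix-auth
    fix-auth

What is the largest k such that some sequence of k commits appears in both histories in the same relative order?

Pick perf-cache (main #1, dev #2), perf-cache (main #2, dev #3), perf-cache (main #4, dev #5), perf-cache (main #5, dev #7), fix-auth (main #6, dev #9), rm-legacy (main #8, dev #10), rm-legacy (main #9, dev #11), fix-auth (main #12, dev #13), fix-auth (main #16, dev #14); all 9 commits appear in both, in order. The LCS DP gives dp[17][14] = 9, so this is optimal.

9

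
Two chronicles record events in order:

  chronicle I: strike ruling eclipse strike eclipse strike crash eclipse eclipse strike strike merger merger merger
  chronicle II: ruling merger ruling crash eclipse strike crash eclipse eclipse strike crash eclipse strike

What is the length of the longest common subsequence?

8

One common subsequence of length 8: ruling at chronicle I[2]=chronicle II[3]; then eclipse at chronicle I[3]=chronicle II[5]; then strike at chronicle I[4]=chronicle II[6]; then eclipse at chronicle I[5]=chronicle II[9]; then strike at chronicle I[6]=chronicle II[10]; then crash at chronicle I[7]=chronicle II[11]; then eclipse at chronicle I[9]=chronicle II[12]; then strike at chronicle I[11]=chronicle II[13]. The LCS DP gives dp[14][13] = 8, so this is optimal.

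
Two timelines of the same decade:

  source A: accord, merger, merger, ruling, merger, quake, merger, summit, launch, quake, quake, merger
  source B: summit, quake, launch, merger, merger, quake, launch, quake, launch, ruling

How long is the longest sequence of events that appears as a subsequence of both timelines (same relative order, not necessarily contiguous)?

One common subsequence of length 5: merger [3,4], merger [5,5], quake [6,6], launch [9,7], quake [10,8]. dp[12][10] = 5 confirms this is the maximum.

5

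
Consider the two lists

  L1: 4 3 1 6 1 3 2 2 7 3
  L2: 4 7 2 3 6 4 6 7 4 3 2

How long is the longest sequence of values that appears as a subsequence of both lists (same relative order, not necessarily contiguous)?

5

Pick 4 at L1[1]=L2[1]; then 3 at L1[2]=L2[4]; then 6 at L1[4]=L2[7]; then 3 at L1[6]=L2[10]; then 2 at L1[8]=L2[11]; all 5 values appear in both, in order. Since dp[10][11] = 5, nothing longer is possible.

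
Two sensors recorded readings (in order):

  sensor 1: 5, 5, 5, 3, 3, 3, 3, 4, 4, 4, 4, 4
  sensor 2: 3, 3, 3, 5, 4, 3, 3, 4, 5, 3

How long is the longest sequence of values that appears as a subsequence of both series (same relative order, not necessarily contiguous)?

5

Pick 3 at sensor 1[4]=sensor 2[2], 3 at sensor 1[5]=sensor 2[3], 3 at sensor 1[6]=sensor 2[6], 3 at sensor 1[7]=sensor 2[7], 4 at sensor 1[8]=sensor 2[8]; all 5 values appear in both, in order, and the DP table's final entry dp[12][10] is also 5, so no common subsequence is longer.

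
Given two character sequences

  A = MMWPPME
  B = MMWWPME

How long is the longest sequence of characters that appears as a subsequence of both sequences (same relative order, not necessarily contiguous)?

6

Let dp[i][j] be the LCS length of the first i characters of A and the first j characters of B. dp[i][j] = dp[i-1][j-1]+1 when the i-th and j-th characters match, else max(dp[i-1][j], dp[i][j-1]).
    ·  M  M  W  W  P  M  E
 ·  0  0  0  0  0  0  0  0
 M  0  1  1  1  1  1  1  1
 M  0  1  2  2  2  2  2  2
 W  0  1  2  3  3  3  3  3
 P  0  1  2  3  3  4  4  4
 P  0  1  2  3  3  4  4  4
 M  0  1  2  3  3  4  5  5
 E  0  1  2  3  3  4  5  6
dp[7][7] = 6. One LCS (by backtracking along matches): MMWPME.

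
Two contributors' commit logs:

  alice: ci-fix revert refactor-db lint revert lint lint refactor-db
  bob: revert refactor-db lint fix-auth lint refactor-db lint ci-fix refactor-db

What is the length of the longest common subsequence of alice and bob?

Taking revert (alice #2, bob #1), refactor-db (alice #3, bob #2), lint (alice #4, bob #3), lint (alice #6, bob #5), lint (alice #7, bob #7), refactor-db (alice #8, bob #9) gives a common subsequence of length 6. Since dp[8][9] = 6, nothing longer is possible.

6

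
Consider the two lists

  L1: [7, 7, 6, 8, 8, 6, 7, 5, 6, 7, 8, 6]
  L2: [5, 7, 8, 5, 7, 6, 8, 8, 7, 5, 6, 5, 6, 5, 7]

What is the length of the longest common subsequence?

9

Match 7 at L1[1]=L2[2] → 7 at L1[2]=L2[5] → 6 at L1[3]=L2[6] → 8 at L1[4]=L2[7] → 8 at L1[5]=L2[8] → 6 at L1[6]=L2[11] → 5 at L1[8]=L2[12] → 6 at L1[9]=L2[13] → 7 at L1[10]=L2[15] — 9 values in the same relative order in both. Since dp[12][15] = 9, nothing longer is possible.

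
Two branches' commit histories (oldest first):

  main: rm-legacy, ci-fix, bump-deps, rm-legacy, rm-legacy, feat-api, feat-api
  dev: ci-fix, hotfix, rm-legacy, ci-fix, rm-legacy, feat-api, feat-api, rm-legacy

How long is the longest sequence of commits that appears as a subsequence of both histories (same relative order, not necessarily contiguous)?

5

One common subsequence of length 5: rm-legacy (main #1, dev #3), then ci-fix (main #2, dev #4), then rm-legacy (main #5, dev #5), then feat-api (main #6, dev #6), then feat-api (main #7, dev #7). dp[7][8] = 5 confirms this is the maximum.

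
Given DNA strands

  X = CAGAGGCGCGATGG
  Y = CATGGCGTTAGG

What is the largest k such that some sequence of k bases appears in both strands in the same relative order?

One common subsequence of length 9: C at X[1]=Y[1], A at X[2]=Y[2], G at X[5]=Y[4], G at X[6]=Y[5], C at X[7]=Y[6], G at X[8]=Y[7], A at X[11]=Y[10], G at X[13]=Y[11], G at X[14]=Y[12]. Since dp[14][12] = 9, nothing longer is possible.

9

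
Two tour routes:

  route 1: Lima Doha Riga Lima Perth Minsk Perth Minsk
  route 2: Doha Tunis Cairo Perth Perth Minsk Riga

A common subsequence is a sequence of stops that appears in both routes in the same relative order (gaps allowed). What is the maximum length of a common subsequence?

Taking Doha (route 1 #2, route 2 #1) → Perth (route 1 #5, route 2 #4) → Perth (route 1 #7, route 2 #5) → Minsk (route 1 #8, route 2 #6) gives a common subsequence of length 4, and the DP table's final entry dp[8][7] is also 4, so no common subsequence is longer.

4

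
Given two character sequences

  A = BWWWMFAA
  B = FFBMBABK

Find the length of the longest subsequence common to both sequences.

Taking B at A[1]=B[3] → M at A[5]=B[4] → A at A[7]=B[6] gives a common subsequence of length 3. dp[8][8] = 3 confirms this is the maximum.

3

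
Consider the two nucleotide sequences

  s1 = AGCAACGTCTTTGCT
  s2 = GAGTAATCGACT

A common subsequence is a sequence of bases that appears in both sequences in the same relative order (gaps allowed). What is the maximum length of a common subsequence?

Match A [1,2] → G [2,3] → A [4,5] → A [5,6] → T [8,7] → C [9,8] → G [13,9] → C [14,11] → T [15,12] — 9 bases in the same relative order in both. The LCS DP gives dp[15][12] = 9, so this is optimal.

9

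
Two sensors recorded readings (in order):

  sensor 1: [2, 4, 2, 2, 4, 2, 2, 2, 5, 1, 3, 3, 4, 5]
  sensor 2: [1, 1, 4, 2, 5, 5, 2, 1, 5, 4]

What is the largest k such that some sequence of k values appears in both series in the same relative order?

Pick 4 at sensor 1[2]=sensor 2[3], then 2 at sensor 1[3]=sensor 2[4], then 2 at sensor 1[4]=sensor 2[7], then 5 at sensor 1[9]=sensor 2[9], then 4 at sensor 1[13]=sensor 2[10]; all 5 values appear in both, in order. Since dp[14][10] = 5, nothing longer is possible.

5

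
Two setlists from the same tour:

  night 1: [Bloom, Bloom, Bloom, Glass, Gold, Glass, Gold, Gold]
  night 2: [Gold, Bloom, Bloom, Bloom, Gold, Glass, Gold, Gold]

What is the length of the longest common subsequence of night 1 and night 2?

7

Taking Bloom (night 1 #1, night 2 #2) → Bloom (night 1 #2, night 2 #3) → Bloom (night 1 #3, night 2 #4) → Gold (night 1 #5, night 2 #5) → Glass (night 1 #6, night 2 #6) → Gold (night 1 #7, night 2 #7) → Gold (night 1 #8, night 2 #8) gives a common subsequence of length 7. The LCS DP gives dp[8][8] = 7, so this is optimal.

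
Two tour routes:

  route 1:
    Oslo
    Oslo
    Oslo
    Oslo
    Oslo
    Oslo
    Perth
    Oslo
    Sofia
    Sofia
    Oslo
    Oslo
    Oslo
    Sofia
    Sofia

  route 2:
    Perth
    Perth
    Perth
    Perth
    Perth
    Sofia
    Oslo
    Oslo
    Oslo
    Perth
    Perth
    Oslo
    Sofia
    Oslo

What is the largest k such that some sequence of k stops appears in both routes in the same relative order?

7

One common subsequence of length 7: Oslo [1,7]; then Oslo [2,8]; then Oslo [3,9]; then Perth [7,11]; then Oslo [8,12]; then Sofia [10,13]; then Oslo [13,14]. The LCS DP gives dp[15][14] = 7, so this is optimal.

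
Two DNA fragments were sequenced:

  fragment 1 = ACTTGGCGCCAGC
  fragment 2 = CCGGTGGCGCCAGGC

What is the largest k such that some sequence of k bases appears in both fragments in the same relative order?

11

Match C [2,2] → T [4,5] → G [5,6] → G [6,7] → C [7,8] → G [8,9] → C [9,10] → C [10,11] → A [11,12] → G [12,14] → C [13,15] — 11 bases in the same relative order in both, and the DP table's final entry dp[13][15] is also 11, so no common subsequence is longer.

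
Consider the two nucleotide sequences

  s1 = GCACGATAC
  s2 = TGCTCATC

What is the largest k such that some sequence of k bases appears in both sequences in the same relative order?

6

Taking G at s1[1]=s2[2]; then C at s1[2]=s2[3]; then C at s1[4]=s2[5]; then A at s1[6]=s2[6]; then T at s1[7]=s2[7]; then C at s1[9]=s2[8] gives a common subsequence of length 6. dp[9][8] = 6 confirms this is the maximum.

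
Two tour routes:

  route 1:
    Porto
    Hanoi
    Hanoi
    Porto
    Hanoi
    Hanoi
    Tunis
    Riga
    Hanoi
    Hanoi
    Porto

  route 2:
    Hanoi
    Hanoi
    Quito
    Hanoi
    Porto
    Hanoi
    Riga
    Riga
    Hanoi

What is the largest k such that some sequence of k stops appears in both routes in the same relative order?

6

Pick Hanoi (route 1 #2, route 2 #2) → Hanoi (route 1 #3, route 2 #4) → Porto (route 1 #4, route 2 #5) → Hanoi (route 1 #5, route 2 #6) → Riga (route 1 #8, route 2 #8) → Hanoi (route 1 #10, route 2 #9); all 6 stops appear in both, in order. dp[11][9] = 6 confirms this is the maximum.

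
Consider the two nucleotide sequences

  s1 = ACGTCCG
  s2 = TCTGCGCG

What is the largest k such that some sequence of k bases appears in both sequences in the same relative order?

Let dp[i][j] be the LCS length of the first i bases of s1 and the first j bases of s2. dp[i][j] = dp[i-1][j-1]+1 when the i-th and j-th bases match, else max(dp[i-1][j], dp[i][j-1]).
    ·  T  C  T  G  C  G  C  G
 ·  0  0  0  0  0  0  0  0  0
 A  0  0  0  0  0  0  0  0  0
 C  0  0  1  1  1  1  1  1  1
 G  0  0  1  1  2  2  2  2  2
 T  0  1  1  2  2  2  2  2  2
 C  0  1  2  2  2  3  3  3  3
 C  0  1  2  2  2  3  3  4  4
 G  0  1  2  2  3  3  4  4  5
dp[7][8] = 5. One LCS (by backtracking along matches): CGCCG.

5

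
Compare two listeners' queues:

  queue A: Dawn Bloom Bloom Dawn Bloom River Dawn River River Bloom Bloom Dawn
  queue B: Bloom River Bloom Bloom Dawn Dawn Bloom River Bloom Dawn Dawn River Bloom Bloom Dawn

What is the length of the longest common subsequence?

10

Match Bloom at queue A[2]=queue B[3], Bloom at queue A[3]=queue B[4], Dawn at queue A[4]=queue B[6], Bloom at queue A[5]=queue B[7], River at queue A[6]=queue B[8], Dawn at queue A[7]=queue B[11], River at queue A[9]=queue B[12], Bloom at queue A[10]=queue B[13], Bloom at queue A[11]=queue B[14], Dawn at queue A[12]=queue B[15] — 10 songs in the same relative order in both. The LCS DP gives dp[12][15] = 10, so this is optimal.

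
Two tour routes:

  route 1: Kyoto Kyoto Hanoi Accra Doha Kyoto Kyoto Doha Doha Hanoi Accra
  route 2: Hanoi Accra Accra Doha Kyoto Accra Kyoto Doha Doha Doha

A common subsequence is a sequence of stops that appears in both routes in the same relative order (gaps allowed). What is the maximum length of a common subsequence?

Pick Hanoi at route 1[3]=route 2[1], then Accra at route 1[4]=route 2[3], then Doha at route 1[5]=route 2[4], then Kyoto at route 1[6]=route 2[5], then Kyoto at route 1[7]=route 2[7], then Doha at route 1[8]=route 2[9], then Doha at route 1[9]=route 2[10]; all 7 stops appear in both, in order. dp[11][10] = 7 confirms this is the maximum.

7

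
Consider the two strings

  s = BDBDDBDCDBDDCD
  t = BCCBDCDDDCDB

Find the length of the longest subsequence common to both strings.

9

Pick B at s[1]=t[1] → B at s[6]=t[4] → D at s[7]=t[5] → C at s[8]=t[6] → D at s[9]=t[7] → D at s[11]=t[8] → D at s[12]=t[9] → C at s[13]=t[10] → D at s[14]=t[11]; all 9 characters appear in both, in order. dp[14][12] = 9 confirms this is the maximum.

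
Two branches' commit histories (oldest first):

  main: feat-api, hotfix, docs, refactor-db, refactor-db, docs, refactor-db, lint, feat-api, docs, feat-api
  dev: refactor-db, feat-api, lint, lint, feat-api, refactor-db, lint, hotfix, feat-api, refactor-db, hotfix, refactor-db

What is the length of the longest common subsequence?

Pick feat-api (main #1, dev #5); then hotfix (main #2, dev #8); then refactor-db (main #4, dev #10); then refactor-db (main #7, dev #12); all 4 commits appear in both, in order. The LCS DP gives dp[11][12] = 4, so this is optimal.

4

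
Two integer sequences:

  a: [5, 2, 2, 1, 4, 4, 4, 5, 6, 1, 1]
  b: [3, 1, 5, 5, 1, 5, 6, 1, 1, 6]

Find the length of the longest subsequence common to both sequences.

6

Let dp[i][j] be the LCS length of the first i values of a and the first j values of b. dp[i][j] = dp[i-1][j-1]+1 when the i-th and j-th values match, else max(dp[i-1][j], dp[i][j-1]).
    ·  3  1  5  5  1  5  6  1  1  6
 ·  0  0  0  0  0  0  0  0  0  0  0
 5  0  0  0  1  1  1  1  1  1  1  1
 2  0  0  0  1  1  1  1  1  1  1  1
 2  0  0  0  1  1  1  1  1  1  1  1
 1  0  0  1  1  1  2  2  2  2  2  2
 4  0  0  1  1  1  2  2  2  2  2  2
 4  0  0  1  1  1  2  2  2  2  2  2
 4  0  0  1  1  1  2  2  2  2  2  2
 5  0  0  1  2  2  2  3  3  3  3  3
 6  0  0  1  2  2  2  3  4  4  4  4
 1  0  0  1  2  2  3  3  4  5  5  5
 1  0  0  1  2  2  3  3  4  5  6  6
dp[11][10] = 6. One LCS (by backtracking along matches): 5, 1, 5, 6, 1, 1.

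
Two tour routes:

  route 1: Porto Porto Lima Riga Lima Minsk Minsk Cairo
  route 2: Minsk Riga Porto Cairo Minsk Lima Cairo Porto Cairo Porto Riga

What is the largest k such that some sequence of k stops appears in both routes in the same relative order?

3

Pick Porto at route 1[1]=route 2[8], then Porto at route 1[2]=route 2[10], then Riga at route 1[4]=route 2[11]; all 3 stops appear in both, in order. The LCS DP gives dp[8][11] = 3, so this is optimal.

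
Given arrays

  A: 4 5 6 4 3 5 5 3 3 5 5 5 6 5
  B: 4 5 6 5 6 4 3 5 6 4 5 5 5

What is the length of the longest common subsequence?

9

One common subsequence of length 9: 4 (A #1, B #1), then 5 (A #2, B #4), then 6 (A #3, B #5), then 4 (A #4, B #6), then 3 (A #5, B #7), then 5 (A #6, B #8), then 5 (A #11, B #11), then 5 (A #12, B #12), then 5 (A #14, B #13). The LCS DP gives dp[14][13] = 9, so this is optimal.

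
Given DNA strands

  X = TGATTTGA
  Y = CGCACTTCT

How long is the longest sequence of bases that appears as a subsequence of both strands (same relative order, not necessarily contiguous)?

Match G at X[2]=Y[2], then A at X[3]=Y[4], then T at X[4]=Y[6], then T at X[5]=Y[7], then T at X[6]=Y[9] — 5 bases in the same relative order in both. Since dp[8][9] = 5, nothing longer is possible.

5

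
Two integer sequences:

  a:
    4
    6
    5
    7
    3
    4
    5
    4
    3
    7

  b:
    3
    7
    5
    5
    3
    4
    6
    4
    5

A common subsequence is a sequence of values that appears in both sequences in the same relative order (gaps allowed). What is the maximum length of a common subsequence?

4

Taking 4 at a[1]=b[6], then 6 at a[2]=b[7], then 4 at a[6]=b[8], then 5 at a[7]=b[9] gives a common subsequence of length 4. dp[10][9] = 4 confirms this is the maximum.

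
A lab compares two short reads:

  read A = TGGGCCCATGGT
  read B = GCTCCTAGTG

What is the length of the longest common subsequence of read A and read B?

7

Match G at read A[4]=read B[1], then C at read A[5]=read B[2], then C at read A[6]=read B[4], then C at read A[7]=read B[5], then A at read A[8]=read B[7], then T at read A[9]=read B[9], then G at read A[11]=read B[10] — 7 bases in the same relative order in both, and the DP table's final entry dp[12][10] is also 7, so no common subsequence is longer.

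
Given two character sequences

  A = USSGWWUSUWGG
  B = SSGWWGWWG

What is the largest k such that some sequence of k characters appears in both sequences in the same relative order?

7

Let dp[i][j] be the LCS length of the first i characters of A and the first j characters of B. dp[i][j] = dp[i-1][j-1]+1 when the i-th and j-th characters match, else max(dp[i-1][j], dp[i][j-1]).
    ·  S  S  G  W  W  G  W  W  G
 ·  0  0  0  0  0  0  0  0  0  0
 U  0  0  0  0  0  0  0  0  0  0
 S  0  1  1  1  1  1  1  1  1  1
 S  0  1  2  2  2  2  2  2  2  2
 G  0  1  2  3  3  3  3  3  3  3
 W  0  1  2  3  4  4  4  4  4  4
 W  0  1  2  3  4  5  5  5  5  5
 U  0  1  2  3  4  5  5  5  5  5
 S  0  1  2  3  4  5  5  5  5  5
 U  0  1  2  3  4  5  5  5  5  5
 W  0  1  2  3  4  5  5  6  6  6
 G  0  1  2  3  4  5  6  6  6  7
 G  0  1  2  3  4  5  6  6  6  7
dp[12][9] = 7. One LCS (by backtracking along matches): SSGWWWG.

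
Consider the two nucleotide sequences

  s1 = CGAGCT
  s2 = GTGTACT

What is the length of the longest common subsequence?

4

Match G [2,3] → A [3,5] → C [5,6] → T [6,7] — 4 bases in the same relative order in both, and the DP table's final entry dp[6][7] is also 4, so no common subsequence is longer.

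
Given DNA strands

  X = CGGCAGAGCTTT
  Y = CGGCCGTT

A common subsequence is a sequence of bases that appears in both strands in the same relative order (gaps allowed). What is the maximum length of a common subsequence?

7

Let dp[i][j] be the LCS length of the first i bases of X and the first j bases of Y. dp[i][j] = dp[i-1][j-1]+1 when the i-th and j-th bases match, else max(dp[i-1][j], dp[i][j-1]).
    ·  C  G  G  C  C  G  T  T
 ·  0  0  0  0  0  0  0  0  0
 C  0  1  1  1  1  1  1  1  1
 G  0  1  2  2  2  2  2  2  2
 G  0  1  2  3  3  3  3  3  3
 C  0  1  2  3  4  4  4  4  4
 A  0  1  2  3  4  4  4  4  4
 G  0  1  2  3  4  4  5  5  5
 A  0  1  2  3  4  4  5  5  5
 G  0  1  2  3  4  4  5  5  5
 C  0  1  2  3  4  5  5  5  5
 T  0  1  2  3  4  5  5  6  6
 T  0  1  2  3  4  5  5  6  7
 T  0  1  2  3  4  5  5  6  7
dp[12][8] = 7. One LCS (by backtracking along matches): CGGCGTT.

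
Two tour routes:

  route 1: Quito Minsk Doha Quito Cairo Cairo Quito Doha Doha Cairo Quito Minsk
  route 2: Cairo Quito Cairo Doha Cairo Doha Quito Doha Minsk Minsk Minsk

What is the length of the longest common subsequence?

Taking Quito (route 1 #1, route 2 #2), then Doha (route 1 #3, route 2 #4), then Cairo (route 1 #5, route 2 #5), then Quito (route 1 #7, route 2 #7), then Doha (route 1 #8, route 2 #8), then Minsk (route 1 #12, route 2 #11) gives a common subsequence of length 6, and the DP table's final entry dp[12][11] is also 6, so no common subsequence is longer.

6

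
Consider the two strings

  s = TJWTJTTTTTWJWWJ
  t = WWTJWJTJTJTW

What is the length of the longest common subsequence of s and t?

Pick T at s[1]=t[3]; then J at s[2]=t[4]; then W at s[3]=t[5]; then T at s[4]=t[7]; then J at s[5]=t[8]; then T at s[6]=t[9]; then T at s[10]=t[11]; then W at s[14]=t[12]; all 8 characters appear in both, in order, and the DP table's final entry dp[15][12] is also 8, so no common subsequence is longer.

8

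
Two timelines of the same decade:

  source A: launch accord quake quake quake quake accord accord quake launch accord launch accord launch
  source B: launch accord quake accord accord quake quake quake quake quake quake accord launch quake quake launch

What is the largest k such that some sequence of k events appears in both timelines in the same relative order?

10

Pick launch (source A #1, source B #1); then accord (source A #2, source B #5); then quake (source A #3, source B #7); then quake (source A #4, source B #8); then quake (source A #5, source B #9); then quake (source A #6, source B #10); then quake (source A #9, source B #11); then accord (source A #11, source B #12); then launch (source A #12, source B #13); then launch (source A #14, source B #16); all 10 events appear in both, in order. dp[14][16] = 10 confirms this is the maximum.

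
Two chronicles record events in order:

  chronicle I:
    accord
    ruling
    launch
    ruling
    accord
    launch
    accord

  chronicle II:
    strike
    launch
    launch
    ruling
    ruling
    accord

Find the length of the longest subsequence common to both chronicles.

Taking ruling (chronicle I #2, chronicle II #4); then ruling (chronicle I #4, chronicle II #5); then accord (chronicle I #7, chronicle II #6) gives a common subsequence of length 3. dp[7][6] = 3 confirms this is the maximum.

3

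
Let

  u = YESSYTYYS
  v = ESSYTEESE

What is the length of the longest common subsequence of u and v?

6

Match E (u #2, v #1), S (u #3, v #2), S (u #4, v #3), Y (u #5, v #4), T (u #6, v #5), S (u #9, v #8) — 6 characters in the same relative order in both. Since dp[9][9] = 6, nothing longer is possible.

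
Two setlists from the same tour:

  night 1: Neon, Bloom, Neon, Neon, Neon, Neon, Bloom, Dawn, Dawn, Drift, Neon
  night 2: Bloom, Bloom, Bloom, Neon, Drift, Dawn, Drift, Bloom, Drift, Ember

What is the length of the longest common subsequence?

4

Match Bloom (night 1 #2, night 2 #3); then Neon (night 1 #3, night 2 #4); then Bloom (night 1 #7, night 2 #8); then Drift (night 1 #10, night 2 #9) — 4 songs in the same relative order in both. dp[11][10] = 4 confirms this is the maximum.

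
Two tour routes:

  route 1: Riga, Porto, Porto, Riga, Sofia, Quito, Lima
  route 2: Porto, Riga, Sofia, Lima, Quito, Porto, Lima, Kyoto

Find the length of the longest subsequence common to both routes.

Taking Porto (route 1 #3, route 2 #1), Riga (route 1 #4, route 2 #2), Sofia (route 1 #5, route 2 #3), Quito (route 1 #6, route 2 #5), Lima (route 1 #7, route 2 #7) gives a common subsequence of length 5, and the DP table's final entry dp[7][8] is also 5, so no common subsequence is longer.

5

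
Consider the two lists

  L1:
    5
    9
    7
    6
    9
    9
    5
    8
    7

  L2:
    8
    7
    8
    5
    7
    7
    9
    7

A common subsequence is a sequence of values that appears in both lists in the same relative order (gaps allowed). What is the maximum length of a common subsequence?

Match 5 at L1[1]=L2[4], 7 at L1[3]=L2[6], 9 at L1[6]=L2[7], 7 at L1[9]=L2[8] — 4 values in the same relative order in both. Since dp[9][8] = 4, nothing longer is possible.

4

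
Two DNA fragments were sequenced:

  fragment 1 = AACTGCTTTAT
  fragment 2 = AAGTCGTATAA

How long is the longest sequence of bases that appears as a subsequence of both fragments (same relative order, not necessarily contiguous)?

7

Let dp[i][j] be the LCS length of the first i bases of fragment 1 and the first j bases of fragment 2. dp[i][j] = dp[i-1][j-1]+1 when the i-th and j-th bases match, else max(dp[i-1][j], dp[i][j-1]).
    ·  A  A  G  T  C  G  T  A  T  A  A
 ·  0  0  0  0  0  0  0  0  0  0  0  0
 A  0  1  1  1  1  1  1  1  1  1  1  1
 A  0  1  2  2  2  2  2  2  2  2  2  2
 C  0  1  2  2  2  3  3  3  3  3  3  3
 T  0  1  2  2  3  3  3  4  4  4  4  4
 G  0  1  2  3  3  3  4  4  4  4  4  4
 C  0  1  2  3  3  4  4  4  4  4  4  4
 T  0  1  2  3  4  4  4  5  5  5  5  5
 T  0  1  2  3  4  4  4  5  5  6  6  6
 T  0  1  2  3  4  4  4  5  5  6  6  6
 A  0  1  2  3  4  4  4  5  6  6  7  7
 T  0  1  2  3  4  4  4  5  6  7  7  7
dp[11][11] = 7. One LCS (by backtracking along matches): AACGTTA.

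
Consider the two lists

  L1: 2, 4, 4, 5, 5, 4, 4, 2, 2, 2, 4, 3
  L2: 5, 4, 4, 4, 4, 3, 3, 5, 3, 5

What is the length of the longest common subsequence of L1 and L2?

5

Let dp[i][j] be the LCS length of the first i values of L1 and the first j values of L2. dp[i][j] = dp[i-1][j-1]+1 when the i-th and j-th values match, else max(dp[i-1][j], dp[i][j-1]).
    ·  5  4  4  4  4  3  3  5  3  5
 ·  0  0  0  0  0  0  0  0  0  0  0
 2  0  0  0  0  0  0  0  0  0  0  0
 4  0  0  1  1  1  1  1  1  1  1  1
 4  0  0  1  2  2  2  2  2  2  2  2
 5  0  1  1  2  2  2  2  2  3  3  3
 5  0  1  1  2  2  2  2  2  3  3  4
 4  0  1  2  2  3  3  3  3  3  3  4
 4  0  1  2  3  3  4  4  4  4  4  4
 2  0  1  2  3  3  4  4  4  4  4  4
 2  0  1  2  3  3  4  4  4  4  4  4
 2  0  1  2  3  3  4  4  4  4  4  4
 4  0  1  2  3  4  4  4  4  4  4  4
 3  0  1  2  3  4  4  5  5  5  5  5
dp[12][10] = 5. One LCS (by backtracking along matches): 4, 4, 4, 4, 3.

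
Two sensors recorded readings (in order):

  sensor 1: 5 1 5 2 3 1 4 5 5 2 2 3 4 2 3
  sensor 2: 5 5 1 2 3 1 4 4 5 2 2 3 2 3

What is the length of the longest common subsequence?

One common subsequence of length 12: 5 (sensor 1 #1, sensor 2 #2), 1 (sensor 1 #2, sensor 2 #3), 2 (sensor 1 #4, sensor 2 #4), 3 (sensor 1 #5, sensor 2 #5), 1 (sensor 1 #6, sensor 2 #6), 4 (sensor 1 #7, sensor 2 #8), 5 (sensor 1 #9, sensor 2 #9), 2 (sensor 1 #10, sensor 2 #10), 2 (sensor 1 #11, sensor 2 #11), 3 (sensor 1 #12, sensor 2 #12), 2 (sensor 1 #14, sensor 2 #13), 3 (sensor 1 #15, sensor 2 #14), and the DP table's final entry dp[15][14] is also 12, so no common subsequence is longer.

12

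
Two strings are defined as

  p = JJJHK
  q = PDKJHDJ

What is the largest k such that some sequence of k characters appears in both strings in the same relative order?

2

Pick J [1,4], then J [3,7]; all 2 characters appear in both, in order. The LCS DP gives dp[5][7] = 2, so this is optimal.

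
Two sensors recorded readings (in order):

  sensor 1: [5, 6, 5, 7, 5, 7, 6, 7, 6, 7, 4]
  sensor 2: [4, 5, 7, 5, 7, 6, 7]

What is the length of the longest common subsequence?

One common subsequence of length 6: 5 [3,2]; then 7 [4,3]; then 5 [5,4]; then 7 [8,5]; then 6 [9,6]; then 7 [10,7]. Since dp[11][7] = 6, nothing longer is possible.

6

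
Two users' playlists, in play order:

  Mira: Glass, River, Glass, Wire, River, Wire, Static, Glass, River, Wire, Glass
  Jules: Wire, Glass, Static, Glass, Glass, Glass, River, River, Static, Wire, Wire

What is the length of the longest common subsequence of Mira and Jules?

One common subsequence of length 5: Glass [1,6]; then River [2,7]; then River [5,8]; then Wire [6,10]; then Wire [10,11]. dp[11][11] = 5 confirms this is the maximum.

5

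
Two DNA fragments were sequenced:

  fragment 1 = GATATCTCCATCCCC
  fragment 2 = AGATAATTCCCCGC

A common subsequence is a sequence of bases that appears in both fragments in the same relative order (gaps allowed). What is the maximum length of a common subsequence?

Taking G at fragment 1[1]=fragment 2[2]; then A at fragment 1[2]=fragment 2[3]; then T at fragment 1[3]=fragment 2[4]; then A at fragment 1[4]=fragment 2[6]; then T at fragment 1[5]=fragment 2[7]; then T at fragment 1[7]=fragment 2[8]; then C at fragment 1[8]=fragment 2[9]; then C at fragment 1[9]=fragment 2[10]; then C at fragment 1[12]=fragment 2[11]; then C at fragment 1[13]=fragment 2[12]; then C at fragment 1[15]=fragment 2[14] gives a common subsequence of length 11. Since dp[15][14] = 11, nothing longer is possible.

11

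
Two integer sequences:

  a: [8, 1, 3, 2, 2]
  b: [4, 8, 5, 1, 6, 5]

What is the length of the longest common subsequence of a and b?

2

Let dp[i][j] be the LCS length of the first i values of a and the first j values of b. dp[i][j] = dp[i-1][j-1]+1 when the i-th and j-th values match, else max(dp[i-1][j], dp[i][j-1]).
    ·  4  8  5  1  6  5
 ·  0  0  0  0  0  0  0
 8  0  0  1  1  1  1  1
 1  0  0  1  1  2  2  2
 3  0  0  1  1  2  2  2
 2  0  0  1  1  2  2  2
 2  0  0  1  1  2  2  2
dp[5][6] = 2. One LCS (by backtracking along matches): 8, 1.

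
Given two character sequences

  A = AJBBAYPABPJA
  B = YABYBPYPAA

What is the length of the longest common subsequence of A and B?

7

Let dp[i][j] be the LCS length of the first i characters of A and the first j characters of B. dp[i][j] = dp[i-1][j-1]+1 when the i-th and j-th characters match, else max(dp[i-1][j], dp[i][j-1]).
    ·  Y  A  B  Y  B  P  Y  P  A  A
 ·  0  0  0  0  0  0  0  0  0  0  0
 A  0  0  1  1  1  1  1  1  1  1  1
 J  0  0  1  1  1  1  1  1  1  1  1
 B  0  0  1  2  2  2  2  2  2  2  2
 B  0  0  1  2  2  3  3  3  3  3  3
 A  0  0  1  2  2  3  3  3  3  4  4
 Y  0  1  1  2  3  3  3  4  4  4  4
 P  0  1  1  2  3  3  4  4  5  5  5
 A  0  1  2  2  3  3  4  4  5  6  6
 B  0  1  2  3  3  4  4  4  5  6  6
 P  0  1  2  3  3  4  5  5  5  6  6
 J  0  1  2  3  3  4  5  5  5  6  6
 A  0  1  2  3  3  4  5  5  5  6  7
dp[12][10] = 7. One LCS (by backtracking along matches): ABBYPAA.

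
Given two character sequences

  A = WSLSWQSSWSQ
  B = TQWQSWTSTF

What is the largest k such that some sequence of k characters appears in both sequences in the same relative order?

5

Let dp[i][j] be the LCS length of the first i characters of A and the first j characters of B. dp[i][j] = dp[i-1][j-1]+1 when the i-th and j-th characters match, else max(dp[i-1][j], dp[i][j-1]).
    ·  T  Q  W  Q  S  W  T  S  T  F
 ·  0  0  0  0  0  0  0  0  0  0  0
 W  0  0  0  1  1  1  1  1  1  1  1
 S  0  0  0  1  1  2  2  2  2  2  2
 L  0  0  0  1  1  2  2  2  2  2  2
 S  0  0  0  1  1  2  2  2  3  3  3
 W  0  0  0  1  1  2  3  3  3  3  3
 Q  0  0  1  1  2  2  3  3  3  3  3
 S  0  0  1  1  2  3  3  3  4  4  4
 S  0  0  1  1  2  3  3  3  4  4  4
 W  0  0  1  2  2  3  4  4  4  4  4
 S  0  0  1  2  2  3  4  4  5  5  5
 Q  0  0  1  2  3  3  4  4  5  5  5
dp[11][10] = 5. One LCS (by backtracking along matches): WQSWS.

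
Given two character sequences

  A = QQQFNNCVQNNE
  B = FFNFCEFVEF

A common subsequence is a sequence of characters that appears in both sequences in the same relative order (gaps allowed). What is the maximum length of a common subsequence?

Match F (A #4, B #2) → N (A #5, B #3) → C (A #7, B #5) → V (A #8, B #8) → E (A #12, B #9) — 5 characters in the same relative order in both, and the DP table's final entry dp[12][10] is also 5, so no common subsequence is longer.

5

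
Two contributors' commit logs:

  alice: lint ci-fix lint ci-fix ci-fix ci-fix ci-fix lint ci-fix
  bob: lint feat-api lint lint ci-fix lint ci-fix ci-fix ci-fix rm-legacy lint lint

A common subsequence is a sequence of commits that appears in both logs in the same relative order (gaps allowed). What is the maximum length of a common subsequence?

7

Match lint [1,4]; then ci-fix [2,5]; then lint [3,6]; then ci-fix [4,7]; then ci-fix [5,8]; then ci-fix [6,9]; then lint [8,12] — 7 commits in the same relative order in both, and the DP table's final entry dp[9][12] is also 7, so no common subsequence is longer.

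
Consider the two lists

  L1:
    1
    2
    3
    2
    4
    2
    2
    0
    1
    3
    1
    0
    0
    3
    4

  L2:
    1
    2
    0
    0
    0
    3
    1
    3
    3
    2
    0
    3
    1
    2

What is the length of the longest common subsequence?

One common subsequence of length 7: 1 (L1 #1, L2 #1), then 2 (L1 #2, L2 #2), then 3 (L1 #3, L2 #9), then 2 (L1 #7, L2 #10), then 0 (L1 #8, L2 #11), then 3 (L1 #10, L2 #12), then 1 (L1 #11, L2 #13), and the DP table's final entry dp[15][14] is also 7, so no common subsequence is longer.

7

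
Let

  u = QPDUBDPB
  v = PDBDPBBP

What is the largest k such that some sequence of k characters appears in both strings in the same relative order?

6

Taking P (u #2, v #1), then D (u #3, v #2), then B (u #5, v #3), then D (u #6, v #4), then P (u #7, v #5), then B (u #8, v #7) gives a common subsequence of length 6. The LCS DP gives dp[8][8] = 6, so this is optimal.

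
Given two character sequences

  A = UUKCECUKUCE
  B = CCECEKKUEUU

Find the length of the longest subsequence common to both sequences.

Pick C [4,2], E [5,3], C [6,4], K [8,7], U [9,8], E [11,9]; all 6 characters appear in both, in order, and the DP table's final entry dp[11][11] is also 6, so no common subsequence is longer.

6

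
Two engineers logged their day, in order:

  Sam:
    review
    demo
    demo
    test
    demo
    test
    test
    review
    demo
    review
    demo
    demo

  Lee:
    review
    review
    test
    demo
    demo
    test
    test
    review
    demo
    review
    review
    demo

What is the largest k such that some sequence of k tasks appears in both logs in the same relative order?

9

Pick review [1,2] → demo [3,4] → demo [5,5] → test [6,6] → test [7,7] → review [8,8] → demo [9,9] → review [10,11] → demo [12,12]; all 9 tasks appear in both, in order, and the DP table's final entry dp[12][12] is also 9, so no common subsequence is longer.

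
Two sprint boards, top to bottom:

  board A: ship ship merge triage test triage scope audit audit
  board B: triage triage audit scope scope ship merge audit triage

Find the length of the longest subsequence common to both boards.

Taking triage [4,1] → triage [6,2] → scope [7,5] → audit [8,8] gives a common subsequence of length 4. Since dp[9][9] = 4, nothing longer is possible.

4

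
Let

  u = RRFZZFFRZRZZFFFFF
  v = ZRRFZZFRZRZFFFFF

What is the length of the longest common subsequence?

15

One common subsequence of length 15: R (u #1, v #2), then R (u #2, v #3), then F (u #3, v #4), then Z (u #4, v #5), then Z (u #5, v #6), then F (u #7, v #7), then R (u #8, v #8), then Z (u #9, v #9), then R (u #10, v #10), then Z (u #12, v #11), then F (u #13, v #12), then F (u #14, v #13), then F (u #15, v #14), then F (u #16, v #15), then F (u #17, v #16), and the DP table's final entry dp[17][16] is also 15, so no common subsequence is longer.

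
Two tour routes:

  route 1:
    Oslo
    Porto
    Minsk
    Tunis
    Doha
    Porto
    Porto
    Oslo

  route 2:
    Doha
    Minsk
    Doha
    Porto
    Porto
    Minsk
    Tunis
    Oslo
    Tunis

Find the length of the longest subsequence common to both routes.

5

Pick Minsk (route 1 #3, route 2 #2), Doha (route 1 #5, route 2 #3), Porto (route 1 #6, route 2 #4), Porto (route 1 #7, route 2 #5), Oslo (route 1 #8, route 2 #8); all 5 stops appear in both, in order. Since dp[8][9] = 5, nothing longer is possible.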